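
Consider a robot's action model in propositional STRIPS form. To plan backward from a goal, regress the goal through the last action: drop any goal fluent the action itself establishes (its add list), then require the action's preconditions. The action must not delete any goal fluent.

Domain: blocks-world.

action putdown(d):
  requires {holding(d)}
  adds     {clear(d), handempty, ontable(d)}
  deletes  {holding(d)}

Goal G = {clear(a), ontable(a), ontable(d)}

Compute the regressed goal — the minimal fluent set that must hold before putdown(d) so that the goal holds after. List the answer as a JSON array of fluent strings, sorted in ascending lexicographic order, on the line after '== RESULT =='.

Regress:
  G ∩ del = {}  (empty — regression defined)
  G \ add = {clear(a), ontable(a), ontable(d)} \ {clear(d), handempty, ontable(d)} = {clear(a), ontable(a)}
  ∪ pre   = {clear(a), ontable(a)} ∪ {holding(d)}
          = {clear(a), holding(d), ontable(a)}

== RESULT ==
["clear(a)", "holding(d)", "ontable(a)"]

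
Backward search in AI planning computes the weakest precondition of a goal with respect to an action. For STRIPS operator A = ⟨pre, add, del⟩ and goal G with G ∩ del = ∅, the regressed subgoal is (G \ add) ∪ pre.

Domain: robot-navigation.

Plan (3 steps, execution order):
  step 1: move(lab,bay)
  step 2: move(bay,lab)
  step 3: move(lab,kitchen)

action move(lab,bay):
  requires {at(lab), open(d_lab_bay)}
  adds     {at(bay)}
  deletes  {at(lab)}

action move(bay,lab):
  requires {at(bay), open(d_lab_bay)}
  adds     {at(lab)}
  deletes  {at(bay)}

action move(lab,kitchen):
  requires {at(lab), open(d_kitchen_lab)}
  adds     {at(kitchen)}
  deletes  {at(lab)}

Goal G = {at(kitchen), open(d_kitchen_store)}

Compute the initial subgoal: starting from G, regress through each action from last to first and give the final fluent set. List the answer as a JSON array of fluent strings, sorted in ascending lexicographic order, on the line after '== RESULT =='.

Regress step by step:
  through step 3 (move(lab,kitchen)): drop {at(kitchen)}, keep {open(d_kitchen_store)}, require {at(lab), open(d_kitchen_lab)}
    → {at(lab), open(d_kitchen_lab), open(d_kitchen_store)}
  through step 2 (move(bay,lab)): drop {at(lab)}, keep {open(d_kitchen_lab), open(d_kitchen_store)}, require {at(bay), open(d_lab_bay)}
    → {at(bay), open(d_kitchen_lab), open(d_kitchen_store), open(d_lab_bay)}
  through step 1 (move(lab,bay)): drop {at(bay)}, keep {open(d_kitchen_lab), open(d_kitchen_store), open(d_lab_bay)}, require {at(lab), open(d_lab_bay)}
    → {at(lab), open(d_kitchen_lab), open(d_kitchen_store), open(d_lab_bay)}

== RESULT ==
["at(lab)", "open(d_kitchen_lab)", "open(d_kitchen_store)", "open(d_lab_bay)"]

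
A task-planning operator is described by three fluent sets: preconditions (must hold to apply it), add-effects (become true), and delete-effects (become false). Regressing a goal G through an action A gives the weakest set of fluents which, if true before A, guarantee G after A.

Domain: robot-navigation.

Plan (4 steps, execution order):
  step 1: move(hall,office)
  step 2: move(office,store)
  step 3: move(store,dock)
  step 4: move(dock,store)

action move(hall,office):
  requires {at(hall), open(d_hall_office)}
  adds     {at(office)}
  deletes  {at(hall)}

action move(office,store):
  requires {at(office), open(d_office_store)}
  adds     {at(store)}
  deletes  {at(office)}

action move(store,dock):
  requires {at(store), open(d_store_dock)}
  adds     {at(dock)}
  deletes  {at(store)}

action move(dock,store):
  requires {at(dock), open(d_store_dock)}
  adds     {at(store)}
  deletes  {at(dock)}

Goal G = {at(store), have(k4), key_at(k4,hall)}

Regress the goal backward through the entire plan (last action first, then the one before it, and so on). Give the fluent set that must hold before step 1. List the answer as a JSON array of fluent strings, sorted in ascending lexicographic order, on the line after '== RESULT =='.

Work backward from the goal:
  through step 4 (move(dock,store)): drop {at(store)}, keep {have(k4), key_at(k4,hall)}, require {at(dock), open(d_store_dock)}
    → {at(dock), have(k4), key_at(k4,hall), open(d_store_dock)}
  through step 3 (move(store,dock)): drop {at(dock)}, keep {have(k4), key_at(k4,hall), open(d_store_dock)}, require {at(store), open(d_store_dock)}
    → {at(store), have(k4), key_at(k4,hall), open(d_store_dock)}
  through step 2 (move(office,store)): drop {at(store)}, keep {have(k4), key_at(k4,hall), open(d_store_dock)}, require {at(office), open(d_office_store)}
    → {at(office), have(k4), key_at(k4,hall), open(d_office_store), open(d_store_dock)}
  through step 1 (move(hall,office)): drop {at(office)}, keep {have(k4), key_at(k4,hall), open(d_office_store), open(d_store_dock)}, require {at(hall), open(d_hall_office)}
    → {at(hall), have(k4), key_at(k4,hall), open(d_hall_office), open(d_office_store), open(d_store_dock)}

== RESULT ==
["at(hall)", "have(k4)", "key_at(k4,hall)", "open(d_hall_office)", "open(d_office_store)", "open(d_store_dock)"]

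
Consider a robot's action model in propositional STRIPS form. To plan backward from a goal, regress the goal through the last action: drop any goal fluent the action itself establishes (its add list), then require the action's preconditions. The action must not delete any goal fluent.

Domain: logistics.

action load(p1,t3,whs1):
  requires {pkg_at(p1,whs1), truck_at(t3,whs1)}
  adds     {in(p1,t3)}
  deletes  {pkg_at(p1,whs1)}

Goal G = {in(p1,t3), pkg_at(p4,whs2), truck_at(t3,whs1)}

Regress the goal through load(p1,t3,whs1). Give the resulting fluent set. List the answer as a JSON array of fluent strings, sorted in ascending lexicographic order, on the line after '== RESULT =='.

Compute (G \ add) ∪ pre:
  G ∩ del = {}  (empty — regression defined)
  G \ add = {in(p1,t3), pkg_at(p4,whs2), truck_at(t3,whs1)} \ {in(p1,t3)} = {pkg_at(p4,whs2), truck_at(t3,whs1)}
  ∪ pre   = {pkg_at(p4,whs2), truck_at(t3,whs1)} ∪ {pkg_at(p1,whs1), truck_at(t3,whs1)}
          = {pkg_at(p1,whs1), pkg_at(p4,whs2), truck_at(t3,whs1)}

== RESULT ==
["pkg_at(p1,whs1)", "pkg_at(p4,whs2)", "truck_at(t3,whs1)"]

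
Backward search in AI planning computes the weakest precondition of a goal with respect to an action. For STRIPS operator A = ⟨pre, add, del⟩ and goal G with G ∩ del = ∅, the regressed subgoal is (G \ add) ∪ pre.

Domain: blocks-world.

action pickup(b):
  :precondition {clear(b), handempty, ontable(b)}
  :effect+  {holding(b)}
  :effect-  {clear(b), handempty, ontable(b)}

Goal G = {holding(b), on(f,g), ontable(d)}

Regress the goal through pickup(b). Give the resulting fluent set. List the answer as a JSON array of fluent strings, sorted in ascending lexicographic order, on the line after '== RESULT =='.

Compute (G \ add) ∪ pre:
  G ∩ del = {}  (empty — regression defined)
  G \ add = {holding(b), on(f,g), ontable(d)} \ {holding(b)} = {on(f,g), ontable(d)}
  ∪ pre   = {on(f,g), ontable(d)} ∪ {clear(b), handempty, ontable(b)}
          = {clear(b), handempty, on(f,g), ontable(b), ontable(d)}

== RESULT ==
["clear(b)", "handempty", "on(f,g)", "ontable(b)", "ontable(d)"]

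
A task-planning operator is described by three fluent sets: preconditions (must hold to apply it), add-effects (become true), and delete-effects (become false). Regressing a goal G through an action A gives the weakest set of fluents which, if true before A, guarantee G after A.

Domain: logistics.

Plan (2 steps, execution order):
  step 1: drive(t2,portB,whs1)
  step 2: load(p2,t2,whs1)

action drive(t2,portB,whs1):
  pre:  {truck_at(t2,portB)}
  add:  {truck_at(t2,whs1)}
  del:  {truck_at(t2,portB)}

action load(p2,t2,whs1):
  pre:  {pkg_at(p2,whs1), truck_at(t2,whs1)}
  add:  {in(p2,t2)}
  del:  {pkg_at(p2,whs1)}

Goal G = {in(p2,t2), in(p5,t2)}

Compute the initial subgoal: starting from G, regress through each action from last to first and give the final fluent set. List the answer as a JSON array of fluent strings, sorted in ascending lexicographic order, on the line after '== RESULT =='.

Regress step by step:
  through step 2 (load(p2,t2,whs1)): drop {in(p2,t2)}, keep {in(p5,t2)}, require {pkg_at(p2,whs1), truck_at(t2,whs1)}
    → {in(p5,t2), pkg_at(p2,whs1), truck_at(t2,whs1)}
  through step 1 (drive(t2,portB,whs1)): drop {truck_at(t2,whs1)}, keep {in(p5,t2), pkg_at(p2,whs1)}, require {truck_at(t2,portB)}
    → {in(p5,t2), pkg_at(p2,whs1), truck_at(t2,portB)}

== RESULT ==
["in(p5,t2)", "pkg_at(p2,whs1)", "truck_at(t2,portB)"]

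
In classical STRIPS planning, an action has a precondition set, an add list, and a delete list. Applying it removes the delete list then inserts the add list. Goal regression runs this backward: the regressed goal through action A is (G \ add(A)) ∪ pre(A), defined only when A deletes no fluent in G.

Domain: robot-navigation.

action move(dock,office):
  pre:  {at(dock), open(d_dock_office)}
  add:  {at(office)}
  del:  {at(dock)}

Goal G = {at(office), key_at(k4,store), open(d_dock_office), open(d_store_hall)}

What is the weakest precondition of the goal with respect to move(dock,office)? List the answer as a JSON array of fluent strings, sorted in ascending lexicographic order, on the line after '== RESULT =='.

Regress:
  G ∩ del = {}  (empty — regression defined)
  G \ add = {at(office), key_at(k4,store), open(d_dock_office), open(d_store_hall)} \ {at(office)} = {key_at(k4,store), open(d_dock_office), open(d_store_hall)}
  ∪ pre   = {key_at(k4,store), open(d_dock_office), open(d_store_hall)} ∪ {at(dock), open(d_dock_office)}
          = {at(dock), key_at(k4,store), open(d_dock_office), open(d_store_hall)}

== RESULT ==
["at(dock)", "key_at(k4,store)", "open(d_dock_office)", "open(d_store_hall)"]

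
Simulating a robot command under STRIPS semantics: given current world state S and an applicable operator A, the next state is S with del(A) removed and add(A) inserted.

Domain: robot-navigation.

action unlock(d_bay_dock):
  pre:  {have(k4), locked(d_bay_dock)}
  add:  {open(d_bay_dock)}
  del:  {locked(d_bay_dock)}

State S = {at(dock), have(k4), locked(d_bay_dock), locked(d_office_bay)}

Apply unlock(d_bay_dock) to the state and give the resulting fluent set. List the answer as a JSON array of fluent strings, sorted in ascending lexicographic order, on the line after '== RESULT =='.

Progress:
  pre ⊆ S: {have(k4), locked(d_bay_dock)} ⊆ S  — applicable
  S \ del = {at(dock), have(k4), locked(d_office_bay)}
  ∪ add   = {at(dock), have(k4), locked(d_office_bay), open(d_bay_dock)}

== RESULT ==
["at(dock)", "have(k4)", "locked(d_office_bay)", "open(d_bay_dock)"]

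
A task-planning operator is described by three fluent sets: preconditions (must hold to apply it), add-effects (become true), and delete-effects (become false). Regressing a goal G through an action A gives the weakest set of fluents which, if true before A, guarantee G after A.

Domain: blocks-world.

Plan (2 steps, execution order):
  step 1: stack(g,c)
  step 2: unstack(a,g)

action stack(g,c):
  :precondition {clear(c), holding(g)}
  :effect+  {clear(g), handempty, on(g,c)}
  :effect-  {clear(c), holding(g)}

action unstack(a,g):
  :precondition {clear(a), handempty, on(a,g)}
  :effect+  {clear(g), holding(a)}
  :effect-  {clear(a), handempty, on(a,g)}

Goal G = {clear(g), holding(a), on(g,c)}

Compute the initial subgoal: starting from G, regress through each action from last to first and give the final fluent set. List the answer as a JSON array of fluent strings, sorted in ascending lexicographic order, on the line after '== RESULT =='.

Regress step by step:
  through step 2 (unstack(a,g)): drop {clear(g), holding(a)}, keep {on(g,c)}, require {clear(a), handempty, on(a,g)}
    → {clear(a), handempty, on(a,g), on(g,c)}
  through step 1 (stack(g,c)): drop {handempty, on(g,c)}, keep {clear(a), on(a,g)}, require {clear(c), holding(g)}
    → {clear(a), clear(c), holding(g), on(a,g)}

== RESULT ==
["clear(a)", "clear(c)", "holding(g)", "on(a,g)"]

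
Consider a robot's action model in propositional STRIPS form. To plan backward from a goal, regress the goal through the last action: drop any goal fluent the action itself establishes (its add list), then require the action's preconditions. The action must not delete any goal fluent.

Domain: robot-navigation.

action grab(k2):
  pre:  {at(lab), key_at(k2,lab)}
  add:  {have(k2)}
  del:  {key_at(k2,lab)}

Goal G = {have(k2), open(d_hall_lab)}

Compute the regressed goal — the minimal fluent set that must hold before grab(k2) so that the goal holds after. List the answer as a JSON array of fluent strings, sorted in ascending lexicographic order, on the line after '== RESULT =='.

Regress:
  G ∩ del = {}  (empty — regression defined)
  G \ add = {have(k2), open(d_hall_lab)} \ {have(k2)} = {open(d_hall_lab)}
  ∪ pre   = {open(d_hall_lab)} ∪ {at(lab), key_at(k2,lab)}
          = {at(lab), key_at(k2,lab), open(d_hall_lab)}

== RESULT ==
["at(lab)", "key_at(k2,lab)", "open(d_hall_lab)"]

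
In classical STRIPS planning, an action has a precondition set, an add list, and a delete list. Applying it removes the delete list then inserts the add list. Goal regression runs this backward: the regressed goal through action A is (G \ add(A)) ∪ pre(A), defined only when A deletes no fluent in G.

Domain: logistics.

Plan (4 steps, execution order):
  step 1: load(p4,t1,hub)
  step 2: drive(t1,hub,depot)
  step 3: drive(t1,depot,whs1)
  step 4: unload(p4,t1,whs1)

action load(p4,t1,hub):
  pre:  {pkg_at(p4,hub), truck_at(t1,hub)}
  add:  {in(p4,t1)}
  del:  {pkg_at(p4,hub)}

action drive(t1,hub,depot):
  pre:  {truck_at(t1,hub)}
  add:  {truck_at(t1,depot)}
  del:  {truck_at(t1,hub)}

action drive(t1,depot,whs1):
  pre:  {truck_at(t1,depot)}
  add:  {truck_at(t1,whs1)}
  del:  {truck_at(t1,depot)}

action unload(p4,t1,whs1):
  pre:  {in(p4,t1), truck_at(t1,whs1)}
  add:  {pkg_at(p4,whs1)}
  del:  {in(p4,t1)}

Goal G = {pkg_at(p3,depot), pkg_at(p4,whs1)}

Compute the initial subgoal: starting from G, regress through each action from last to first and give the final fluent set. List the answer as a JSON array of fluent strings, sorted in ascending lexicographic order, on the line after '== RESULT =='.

Regress step by step:
  through step 4 (unload(p4,t1,whs1)): drop {pkg_at(p4,whs1)}, keep {pkg_at(p3,depot)}, require {in(p4,t1), truck_at(t1,whs1)}
    → {in(p4,t1), pkg_at(p3,depot), truck_at(t1,whs1)}
  through step 3 (drive(t1,depot,whs1)): drop {truck_at(t1,whs1)}, keep {in(p4,t1), pkg_at(p3,depot)}, require {truck_at(t1,depot)}
    → {in(p4,t1), pkg_at(p3,depot), truck_at(t1,depot)}
  through step 2 (drive(t1,hub,depot)): drop {truck_at(t1,depot)}, keep {in(p4,t1), pkg_at(p3,depot)}, require {truck_at(t1,hub)}
    → {in(p4,t1), pkg_at(p3,depot), truck_at(t1,hub)}
  through step 1 (load(p4,t1,hub)): drop {in(p4,t1)}, keep {pkg_at(p3,depot), truck_at(t1,hub)}, require {pkg_at(p4,hub), truck_at(t1,hub)}
    → {pkg_at(p3,depot), pkg_at(p4,hub), truck_at(t1,hub)}

== RESULT ==
["pkg_at(p3,depot)", "pkg_at(p4,hub)", "truck_at(t1,hub)"]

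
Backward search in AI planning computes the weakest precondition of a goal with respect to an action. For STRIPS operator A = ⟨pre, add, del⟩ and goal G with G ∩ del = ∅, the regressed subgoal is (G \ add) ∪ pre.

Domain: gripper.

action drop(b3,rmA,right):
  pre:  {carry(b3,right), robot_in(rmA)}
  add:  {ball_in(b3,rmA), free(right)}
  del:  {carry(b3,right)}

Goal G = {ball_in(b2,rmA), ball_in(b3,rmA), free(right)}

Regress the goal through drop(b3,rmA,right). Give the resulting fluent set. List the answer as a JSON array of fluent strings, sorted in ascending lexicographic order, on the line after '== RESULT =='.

Regress:
  G ∩ del = {}  (empty — regression defined)
  G \ add = {ball_in(b2,rmA), ball_in(b3,rmA), free(right)} \ {ball_in(b3,rmA), free(right)} = {ball_in(b2,rmA)}
  ∪ pre   = {ball_in(b2,rmA)} ∪ {carry(b3,right), robot_in(rmA)}
          = {ball_in(b2,rmA), carry(b3,right), robot_in(rmA)}

== RESULT ==
["ball_in(b2,rmA)", "carry(b3,right)", "robot_in(rmA)"]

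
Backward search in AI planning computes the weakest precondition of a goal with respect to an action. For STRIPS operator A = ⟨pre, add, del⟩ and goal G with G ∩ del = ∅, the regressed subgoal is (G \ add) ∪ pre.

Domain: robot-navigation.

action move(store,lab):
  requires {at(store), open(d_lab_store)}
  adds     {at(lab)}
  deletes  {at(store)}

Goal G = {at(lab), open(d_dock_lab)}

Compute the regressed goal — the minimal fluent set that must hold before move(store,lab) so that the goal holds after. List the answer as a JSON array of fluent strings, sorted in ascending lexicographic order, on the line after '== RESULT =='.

Compute (G \ add) ∪ pre:
  G ∩ del = {}  (empty — regression defined)
  G \ add = {at(lab), open(d_dock_lab)} \ {at(lab)} = {open(d_dock_lab)}
  ∪ pre   = {open(d_dock_lab)} ∪ {at(store), open(d_lab_store)}
          = {at(store), open(d_dock_lab), open(d_lab_store)}

== RESULT ==
["at(store)", "open(d_dock_lab)", "open(d_lab_store)"]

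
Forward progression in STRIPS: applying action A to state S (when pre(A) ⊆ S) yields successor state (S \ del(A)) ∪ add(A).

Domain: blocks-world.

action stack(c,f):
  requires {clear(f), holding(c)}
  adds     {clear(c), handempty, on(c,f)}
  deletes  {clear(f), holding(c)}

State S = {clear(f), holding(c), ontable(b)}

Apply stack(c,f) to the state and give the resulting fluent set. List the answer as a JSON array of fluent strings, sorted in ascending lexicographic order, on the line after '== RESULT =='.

Progress:
  pre ⊆ S: {clear(f), holding(c)} ⊆ S  — applicable
  S \ del = {ontable(b)}
  ∪ add   = {clear(c), handempty, on(c,f), ontable(b)}

== RESULT ==
["clear(c)", "handempty", "on(c,f)", "ontable(b)"]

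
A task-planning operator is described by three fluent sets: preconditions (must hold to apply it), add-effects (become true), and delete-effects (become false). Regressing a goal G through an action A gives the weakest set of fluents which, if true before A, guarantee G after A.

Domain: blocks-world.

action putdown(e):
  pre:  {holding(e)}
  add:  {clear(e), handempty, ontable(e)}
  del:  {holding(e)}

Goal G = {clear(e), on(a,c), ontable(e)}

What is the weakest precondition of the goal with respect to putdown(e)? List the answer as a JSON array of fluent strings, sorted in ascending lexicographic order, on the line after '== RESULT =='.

Regress:
  G ∩ del = {}  (empty — regression defined)
  G \ add = {clear(e), on(a,c), ontable(e)} \ {clear(e), handempty, ontable(e)} = {on(a,c)}
  ∪ pre   = {on(a,c)} ∪ {holding(e)}
          = {holding(e), on(a,c)}

== RESULT ==
["holding(e)", "on(a,c)"]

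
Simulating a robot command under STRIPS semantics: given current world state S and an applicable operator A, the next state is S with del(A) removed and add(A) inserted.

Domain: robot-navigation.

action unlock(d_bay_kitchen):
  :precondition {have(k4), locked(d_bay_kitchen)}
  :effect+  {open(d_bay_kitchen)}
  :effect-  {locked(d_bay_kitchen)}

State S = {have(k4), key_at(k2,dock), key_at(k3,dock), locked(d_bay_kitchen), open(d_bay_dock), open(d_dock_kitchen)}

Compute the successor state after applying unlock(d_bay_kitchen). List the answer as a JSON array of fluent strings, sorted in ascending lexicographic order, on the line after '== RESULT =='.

Progress:
  pre ⊆ S: {have(k4), locked(d_bay_kitchen)} ⊆ S  — applicable
  S \ del = {have(k4), key_at(k2,dock), key_at(k3,dock), open(d_bay_dock), open(d_dock_kitchen)}
  ∪ add   = {have(k4), key_at(k2,dock), key_at(k3,dock), open(d_bay_dock), open(d_bay_kitchen), open(d_dock_kitchen)}

== RESULT ==
["have(k4)", "key_at(k2,dock)", "key_at(k3,dock)", "open(d_bay_dock)", "open(d_bay_kitchen)", "open(d_dock_kitchen)"]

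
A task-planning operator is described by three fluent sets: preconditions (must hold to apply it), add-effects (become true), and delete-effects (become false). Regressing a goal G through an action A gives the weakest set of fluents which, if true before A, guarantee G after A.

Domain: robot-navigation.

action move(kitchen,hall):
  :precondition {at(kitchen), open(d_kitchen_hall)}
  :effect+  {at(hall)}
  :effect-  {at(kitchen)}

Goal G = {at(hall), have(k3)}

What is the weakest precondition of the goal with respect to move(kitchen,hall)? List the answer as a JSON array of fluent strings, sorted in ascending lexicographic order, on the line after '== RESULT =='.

Compute (G \ add) ∪ pre:
  G ∩ del = {}  (empty — regression defined)
  G \ add = {at(hall), have(k3)} \ {at(hall)} = {have(k3)}
  ∪ pre   = {have(k3)} ∪ {at(kitchen), open(d_kitchen_hall)}
          = {at(kitchen), have(k3), open(d_kitchen_hall)}

== RESULT ==
["at(kitchen)", "have(k3)", "open(d_kitchen_hall)"]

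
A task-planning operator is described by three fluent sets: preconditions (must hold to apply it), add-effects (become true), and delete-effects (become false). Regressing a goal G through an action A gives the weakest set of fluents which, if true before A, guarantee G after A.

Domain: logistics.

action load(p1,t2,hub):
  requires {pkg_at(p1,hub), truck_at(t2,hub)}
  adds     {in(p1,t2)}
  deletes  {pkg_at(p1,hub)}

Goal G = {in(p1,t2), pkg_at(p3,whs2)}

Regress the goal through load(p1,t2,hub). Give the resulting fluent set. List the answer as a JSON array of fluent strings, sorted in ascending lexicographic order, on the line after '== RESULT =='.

Compute (G \ add) ∪ pre:
  G ∩ del = {}  (empty — regression defined)
  G \ add = {in(p1,t2), pkg_at(p3,whs2)} \ {in(p1,t2)} = {pkg_at(p3,whs2)}
  ∪ pre   = {pkg_at(p3,whs2)} ∪ {pkg_at(p1,hub), truck_at(t2,hub)}
          = {pkg_at(p1,hub), pkg_at(p3,whs2), truck_at(t2,hub)}

== RESULT ==
["pkg_at(p1,hub)", "pkg_at(p3,whs2)", "truck_at(t2,hub)"]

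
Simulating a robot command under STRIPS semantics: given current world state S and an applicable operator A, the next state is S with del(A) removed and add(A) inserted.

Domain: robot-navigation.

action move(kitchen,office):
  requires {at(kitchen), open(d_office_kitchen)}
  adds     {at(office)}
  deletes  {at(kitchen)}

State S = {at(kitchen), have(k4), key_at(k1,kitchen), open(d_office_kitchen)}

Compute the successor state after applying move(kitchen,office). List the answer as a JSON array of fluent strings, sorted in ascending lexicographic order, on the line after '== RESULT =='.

Compute (S \ del) ∪ add:
  pre ⊆ S: {at(kitchen), open(d_office_kitchen)} ⊆ S  — applicable
  S \ del = {have(k4), key_at(k1,kitchen), open(d_office_kitchen)}
  ∪ add   = {at(office), have(k4), key_at(k1,kitchen), open(d_office_kitchen)}

== RESULT ==
["at(office)", "have(k4)", "key_at(k1,kitchen)", "open(d_office_kitchen)"]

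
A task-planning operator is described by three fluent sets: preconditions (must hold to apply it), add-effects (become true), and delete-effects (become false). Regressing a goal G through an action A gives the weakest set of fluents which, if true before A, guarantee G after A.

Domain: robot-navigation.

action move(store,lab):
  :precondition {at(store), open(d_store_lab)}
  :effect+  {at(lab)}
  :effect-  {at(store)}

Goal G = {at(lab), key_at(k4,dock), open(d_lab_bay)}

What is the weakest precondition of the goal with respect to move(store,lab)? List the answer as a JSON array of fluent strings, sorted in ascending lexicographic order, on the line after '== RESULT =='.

Regress:
  G ∩ del = {}  (empty — regression defined)
  G \ add = {at(lab), key_at(k4,dock), open(d_lab_bay)} \ {at(lab)} = {key_at(k4,dock), open(d_lab_bay)}
  ∪ pre   = {key_at(k4,dock), open(d_lab_bay)} ∪ {at(store), open(d_store_lab)}
          = {at(store), key_at(k4,dock), open(d_lab_bay), open(d_store_lab)}

== RESULT ==
["at(store)", "key_at(k4,dock)", "open(d_lab_bay)", "open(d_store_lab)"]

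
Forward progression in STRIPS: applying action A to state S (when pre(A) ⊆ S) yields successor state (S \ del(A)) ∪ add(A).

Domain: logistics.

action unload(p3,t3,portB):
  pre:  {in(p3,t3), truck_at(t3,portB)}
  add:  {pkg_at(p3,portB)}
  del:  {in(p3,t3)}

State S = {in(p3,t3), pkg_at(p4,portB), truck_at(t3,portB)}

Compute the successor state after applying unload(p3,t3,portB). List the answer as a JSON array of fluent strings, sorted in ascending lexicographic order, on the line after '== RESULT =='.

Compute (S \ del) ∪ add:
  pre ⊆ S: {in(p3,t3), truck_at(t3,portB)} ⊆ S  — applicable
  S \ del = {pkg_at(p4,portB), truck_at(t3,portB)}
  ∪ add   = {pkg_at(p3,portB), pkg_at(p4,portB), truck_at(t3,portB)}

== RESULT ==
["pkg_at(p3,portB)", "pkg_at(p4,portB)", "truck_at(t3,portB)"]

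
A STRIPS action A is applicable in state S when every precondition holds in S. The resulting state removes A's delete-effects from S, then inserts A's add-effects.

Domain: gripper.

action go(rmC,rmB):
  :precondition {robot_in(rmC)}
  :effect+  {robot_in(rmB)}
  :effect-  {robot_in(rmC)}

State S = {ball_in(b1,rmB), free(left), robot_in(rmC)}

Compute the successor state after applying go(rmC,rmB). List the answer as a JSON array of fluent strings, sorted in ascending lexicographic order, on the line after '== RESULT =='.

Compute (S \ del) ∪ add:
  pre ⊆ S: {robot_in(rmC)} ⊆ S  — applicable
  S \ del = {ball_in(b1,rmB), free(left)}
  ∪ add   = {ball_in(b1,rmB), free(left), robot_in(rmB)}

== RESULT ==
["ball_in(b1,rmB)", "free(left)", "robot_in(rmB)"]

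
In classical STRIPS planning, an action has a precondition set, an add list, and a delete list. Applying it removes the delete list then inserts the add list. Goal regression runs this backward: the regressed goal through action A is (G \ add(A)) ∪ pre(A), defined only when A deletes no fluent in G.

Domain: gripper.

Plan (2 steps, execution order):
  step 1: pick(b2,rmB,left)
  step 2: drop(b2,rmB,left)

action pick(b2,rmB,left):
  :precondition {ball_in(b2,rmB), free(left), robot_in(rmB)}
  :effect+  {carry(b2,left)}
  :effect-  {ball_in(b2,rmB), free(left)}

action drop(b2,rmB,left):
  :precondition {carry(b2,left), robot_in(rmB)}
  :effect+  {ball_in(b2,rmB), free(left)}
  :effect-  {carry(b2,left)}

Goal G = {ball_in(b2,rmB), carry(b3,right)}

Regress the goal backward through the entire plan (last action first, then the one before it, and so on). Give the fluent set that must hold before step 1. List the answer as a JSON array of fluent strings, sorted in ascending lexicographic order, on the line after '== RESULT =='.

Regress step by step:
  through step 2 (drop(b2,rmB,left)): drop {ball_in(b2,rmB)}, keep {carry(b3,right)}, require {carry(b2,left), robot_in(rmB)}
    → {carry(b2,left), carry(b3,right), robot_in(rmB)}
  through step 1 (pick(b2,rmB,left)): drop {carry(b2,left)}, keep {carry(b3,right), robot_in(rmB)}, require {ball_in(b2,rmB), free(left), robot_in(rmB)}
    → {ball_in(b2,rmB), carry(b3,right), free(left), robot_in(rmB)}

== RESULT ==
["ball_in(b2,rmB)", "carry(b3,right)", "free(left)", "robot_in(rmB)"]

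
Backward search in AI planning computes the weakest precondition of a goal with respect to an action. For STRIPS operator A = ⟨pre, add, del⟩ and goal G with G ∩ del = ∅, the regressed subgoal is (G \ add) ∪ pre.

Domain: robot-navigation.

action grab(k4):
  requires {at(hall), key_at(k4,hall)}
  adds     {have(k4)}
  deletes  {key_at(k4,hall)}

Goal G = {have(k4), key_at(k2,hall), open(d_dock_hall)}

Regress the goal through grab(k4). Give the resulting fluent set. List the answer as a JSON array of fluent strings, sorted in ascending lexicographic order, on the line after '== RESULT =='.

Compute (G \ add) ∪ pre:
  G ∩ del = {}  (empty — regression defined)
  G \ add = {have(k4), key_at(k2,hall), open(d_dock_hall)} \ {have(k4)} = {key_at(k2,hall), open(d_dock_hall)}
  ∪ pre   = {key_at(k2,hall), open(d_dock_hall)} ∪ {at(hall), key_at(k4,hall)}
          = {at(hall), key_at(k2,hall), key_at(k4,hall), open(d_dock_hall)}

== RESULT ==
["at(hall)", "key_at(k2,hall)", "key_at(k4,hall)", "open(d_dock_hall)"]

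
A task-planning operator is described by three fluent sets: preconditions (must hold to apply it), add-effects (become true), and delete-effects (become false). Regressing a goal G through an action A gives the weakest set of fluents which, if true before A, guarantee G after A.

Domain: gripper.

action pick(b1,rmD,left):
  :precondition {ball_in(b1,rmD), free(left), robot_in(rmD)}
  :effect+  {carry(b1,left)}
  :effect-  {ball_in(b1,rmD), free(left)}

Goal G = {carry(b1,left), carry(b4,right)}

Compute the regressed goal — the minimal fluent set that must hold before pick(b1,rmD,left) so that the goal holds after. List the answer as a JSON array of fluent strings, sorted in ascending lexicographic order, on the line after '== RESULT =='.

Compute (G \ add) ∪ pre:
  G ∩ del = {}  (empty — regression defined)
  G \ add = {carry(b1,left), carry(b4,right)} \ {carry(b1,left)} = {carry(b4,right)}
  ∪ pre   = {carry(b4,right)} ∪ {ball_in(b1,rmD), free(left), robot_in(rmD)}
          = {ball_in(b1,rmD), carry(b4,right), free(left), robot_in(rmD)}

== RESULT ==
["ball_in(b1,rmD)", "carry(b4,right)", "free(left)", "robot_in(rmD)"]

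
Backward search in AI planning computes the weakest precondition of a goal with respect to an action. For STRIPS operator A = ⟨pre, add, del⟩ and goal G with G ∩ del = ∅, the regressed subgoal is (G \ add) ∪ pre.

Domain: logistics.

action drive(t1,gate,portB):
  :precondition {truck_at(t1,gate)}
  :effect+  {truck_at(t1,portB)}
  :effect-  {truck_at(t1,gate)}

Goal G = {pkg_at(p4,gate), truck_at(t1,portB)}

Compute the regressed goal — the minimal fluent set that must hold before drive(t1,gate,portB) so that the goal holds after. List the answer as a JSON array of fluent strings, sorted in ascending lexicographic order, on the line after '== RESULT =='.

Regress:
  G ∩ del = {}  (empty — regression defined)
  G \ add = {pkg_at(p4,gate), truck_at(t1,portB)} \ {truck_at(t1,portB)} = {pkg_at(p4,gate)}
  ∪ pre   = {pkg_at(p4,gate)} ∪ {truck_at(t1,gate)}
          = {pkg_at(p4,gate), truck_at(t1,gate)}

== RESULT ==
["pkg_at(p4,gate)", "truck_at(t1,gate)"]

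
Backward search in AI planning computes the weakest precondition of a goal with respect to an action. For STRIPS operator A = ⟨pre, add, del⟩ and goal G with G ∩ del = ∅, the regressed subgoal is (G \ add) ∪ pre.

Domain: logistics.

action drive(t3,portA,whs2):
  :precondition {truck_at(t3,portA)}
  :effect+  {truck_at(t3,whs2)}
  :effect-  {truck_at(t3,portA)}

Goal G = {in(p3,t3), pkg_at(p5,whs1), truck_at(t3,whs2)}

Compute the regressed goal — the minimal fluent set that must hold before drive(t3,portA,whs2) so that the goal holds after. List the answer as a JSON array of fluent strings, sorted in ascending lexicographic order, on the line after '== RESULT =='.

Regress:
  G ∩ del = {}  (empty — regression defined)
  G \ add = {in(p3,t3), pkg_at(p5,whs1), truck_at(t3,whs2)} \ {truck_at(t3,whs2)} = {in(p3,t3), pkg_at(p5,whs1)}
  ∪ pre   = {in(p3,t3), pkg_at(p5,whs1)} ∪ {truck_at(t3,portA)}
          = {in(p3,t3), pkg_at(p5,whs1), truck_at(t3,portA)}

== RESULT ==
["in(p3,t3)", "pkg_at(p5,whs1)", "truck_at(t3,portA)"]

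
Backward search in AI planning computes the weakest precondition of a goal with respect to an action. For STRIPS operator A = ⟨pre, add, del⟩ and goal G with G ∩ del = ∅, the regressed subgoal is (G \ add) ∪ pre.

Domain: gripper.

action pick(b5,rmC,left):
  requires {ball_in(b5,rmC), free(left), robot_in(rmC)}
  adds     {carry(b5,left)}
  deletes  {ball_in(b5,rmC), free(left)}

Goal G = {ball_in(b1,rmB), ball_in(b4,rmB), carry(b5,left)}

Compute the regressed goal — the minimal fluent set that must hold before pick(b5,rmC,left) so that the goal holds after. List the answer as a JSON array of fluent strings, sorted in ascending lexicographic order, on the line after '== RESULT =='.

Compute (G \ add) ∪ pre:
  G ∩ del = {}  (empty — regression defined)
  G \ add = {ball_in(b1,rmB), ball_in(b4,rmB), carry(b5,left)} \ {carry(b5,left)} = {ball_in(b1,rmB), ball_in(b4,rmB)}
  ∪ pre   = {ball_in(b1,rmB), ball_in(b4,rmB)} ∪ {ball_in(b5,rmC), free(left), robot_in(rmC)}
          = {ball_in(b1,rmB), ball_in(b4,rmB), ball_in(b5,rmC), free(left), robot_in(rmC)}

== RESULT ==
["ball_in(b1,rmB)", "ball_in(b4,rmB)", "ball_in(b5,rmC)", "free(left)", "robot_in(rmC)"]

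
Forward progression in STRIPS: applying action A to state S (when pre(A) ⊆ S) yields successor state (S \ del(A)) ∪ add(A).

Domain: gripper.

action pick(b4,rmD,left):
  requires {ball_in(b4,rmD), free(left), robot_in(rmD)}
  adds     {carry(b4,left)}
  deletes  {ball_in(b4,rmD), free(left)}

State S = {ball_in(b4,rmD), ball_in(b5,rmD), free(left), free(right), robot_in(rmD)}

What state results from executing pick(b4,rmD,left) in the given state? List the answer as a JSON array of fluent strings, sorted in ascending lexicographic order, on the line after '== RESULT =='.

Progress:
  pre ⊆ S: {ball_in(b4,rmD), free(left), robot_in(rmD)} ⊆ S  — applicable
  S \ del = {ball_in(b5,rmD), free(right), robot_in(rmD)}
  ∪ add   = {ball_in(b5,rmD), carry(b4,left), free(right), robot_in(rmD)}

== RESULT ==
["ball_in(b5,rmD)", "carry(b4,left)", "free(right)", "robot_in(rmD)"]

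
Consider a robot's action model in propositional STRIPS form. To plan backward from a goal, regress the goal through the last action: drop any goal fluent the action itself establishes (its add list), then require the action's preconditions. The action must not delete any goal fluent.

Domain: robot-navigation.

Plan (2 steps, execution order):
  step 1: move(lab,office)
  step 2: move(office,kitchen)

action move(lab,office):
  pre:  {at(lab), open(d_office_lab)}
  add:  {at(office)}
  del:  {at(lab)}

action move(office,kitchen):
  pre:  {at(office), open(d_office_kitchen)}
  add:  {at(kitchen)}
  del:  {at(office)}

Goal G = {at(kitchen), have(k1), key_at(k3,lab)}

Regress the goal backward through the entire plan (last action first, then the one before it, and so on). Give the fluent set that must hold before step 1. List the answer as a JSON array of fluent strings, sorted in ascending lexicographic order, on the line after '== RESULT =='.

Regress step by step:
  through step 2 (move(office,kitchen)): drop {at(kitchen)}, keep {have(k1), key_at(k3,lab)}, require {at(office), open(d_office_kitchen)}
    → {at(office), have(k1), key_at(k3,lab), open(d_office_kitchen)}
  through step 1 (move(lab,office)): drop {at(office)}, keep {have(k1), key_at(k3,lab), open(d_office_kitchen)}, require {at(lab), open(d_office_lab)}
    → {at(lab), have(k1), key_at(k3,lab), open(d_office_kitchen), open(d_office_lab)}

== RESULT ==
["at(lab)", "have(k1)", "key_at(k3,lab)", "open(d_office_kitchen)", "open(d_office_lab)"]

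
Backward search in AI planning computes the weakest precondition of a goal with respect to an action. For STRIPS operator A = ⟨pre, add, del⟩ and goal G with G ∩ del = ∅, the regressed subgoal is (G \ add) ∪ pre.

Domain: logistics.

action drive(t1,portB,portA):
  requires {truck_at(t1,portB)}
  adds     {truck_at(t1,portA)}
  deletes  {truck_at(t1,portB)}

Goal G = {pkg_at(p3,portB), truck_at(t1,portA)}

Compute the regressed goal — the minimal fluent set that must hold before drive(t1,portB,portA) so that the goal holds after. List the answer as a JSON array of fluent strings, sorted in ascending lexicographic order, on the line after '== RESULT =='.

Compute (G \ add) ∪ pre:
  G ∩ del = {}  (empty — regression defined)
  G \ add = {pkg_at(p3,portB), truck_at(t1,portA)} \ {truck_at(t1,portA)} = {pkg_at(p3,portB)}
  ∪ pre   = {pkg_at(p3,portB)} ∪ {truck_at(t1,portB)}
          = {pkg_at(p3,portB), truck_at(t1,portB)}

== RESULT ==
["pkg_at(p3,portB)", "truck_at(t1,portB)"]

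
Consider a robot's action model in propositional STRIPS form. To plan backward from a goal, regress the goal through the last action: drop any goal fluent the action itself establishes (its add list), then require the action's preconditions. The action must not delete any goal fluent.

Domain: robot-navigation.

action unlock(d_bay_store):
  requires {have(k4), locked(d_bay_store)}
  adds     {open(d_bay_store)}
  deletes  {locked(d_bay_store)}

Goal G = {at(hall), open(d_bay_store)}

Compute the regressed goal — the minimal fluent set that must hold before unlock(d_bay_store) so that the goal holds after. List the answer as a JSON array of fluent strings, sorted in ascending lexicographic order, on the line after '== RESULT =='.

Regress:
  G ∩ del = {}  (empty — regression defined)
  G \ add = {at(hall), open(d_bay_store)} \ {open(d_bay_store)} = {at(hall)}
  ∪ pre   = {at(hall)} ∪ {have(k4), locked(d_bay_store)}
          = {at(hall), have(k4), locked(d_bay_store)}

== RESULT ==
["at(hall)", "have(k4)", "locked(d_bay_store)"]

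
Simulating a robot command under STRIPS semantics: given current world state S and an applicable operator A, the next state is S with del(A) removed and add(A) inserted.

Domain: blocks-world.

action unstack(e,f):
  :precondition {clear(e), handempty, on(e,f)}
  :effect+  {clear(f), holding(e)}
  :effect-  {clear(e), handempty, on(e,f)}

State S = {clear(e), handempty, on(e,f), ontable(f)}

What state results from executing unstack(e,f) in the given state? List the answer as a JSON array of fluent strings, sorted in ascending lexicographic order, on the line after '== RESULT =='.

Progress:
  pre ⊆ S: {clear(e), handempty, on(e,f)} ⊆ S  — applicable
  S \ del = {ontable(f)}
  ∪ add   = {clear(f), holding(e), ontable(f)}

== RESULT ==
["clear(f)", "holding(e)", "ontable(f)"]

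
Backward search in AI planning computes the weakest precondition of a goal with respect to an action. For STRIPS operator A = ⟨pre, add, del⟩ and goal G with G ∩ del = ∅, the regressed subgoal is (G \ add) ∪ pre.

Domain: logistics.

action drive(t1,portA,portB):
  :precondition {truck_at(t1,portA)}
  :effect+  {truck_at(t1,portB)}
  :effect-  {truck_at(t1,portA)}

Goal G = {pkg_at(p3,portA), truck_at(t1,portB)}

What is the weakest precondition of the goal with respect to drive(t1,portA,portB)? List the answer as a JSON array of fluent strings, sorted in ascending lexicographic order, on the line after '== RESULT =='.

Compute (G \ add) ∪ pre:
  G ∩ del = {}  (empty — regression defined)
  G \ add = {pkg_at(p3,portA), truck_at(t1,portB)} \ {truck_at(t1,portB)} = {pkg_at(p3,portA)}
  ∪ pre   = {pkg_at(p3,portA)} ∪ {truck_at(t1,portA)}
          = {pkg_at(p3,portA), truck_at(t1,portA)}

== RESULT ==
["pkg_at(p3,portA)", "truck_at(t1,portA)"]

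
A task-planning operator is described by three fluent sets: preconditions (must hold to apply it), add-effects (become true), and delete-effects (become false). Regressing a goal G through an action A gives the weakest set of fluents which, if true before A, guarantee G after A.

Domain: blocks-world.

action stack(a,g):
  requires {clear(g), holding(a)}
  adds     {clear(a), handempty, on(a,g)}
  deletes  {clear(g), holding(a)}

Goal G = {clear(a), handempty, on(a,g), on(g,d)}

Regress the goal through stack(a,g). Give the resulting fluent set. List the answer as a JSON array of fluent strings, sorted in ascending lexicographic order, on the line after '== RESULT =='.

Compute (G \ add) ∪ pre:
  G ∩ del = {}  (empty — regression defined)
  G \ add = {clear(a), handempty, on(a,g), on(g,d)} \ {clear(a), handempty, on(a,g)} = {on(g,d)}
  ∪ pre   = {on(g,d)} ∪ {clear(g), holding(a)}
          = {clear(g), holding(a), on(g,d)}

== RESULT ==
["clear(g)", "holding(a)", "on(g,d)"]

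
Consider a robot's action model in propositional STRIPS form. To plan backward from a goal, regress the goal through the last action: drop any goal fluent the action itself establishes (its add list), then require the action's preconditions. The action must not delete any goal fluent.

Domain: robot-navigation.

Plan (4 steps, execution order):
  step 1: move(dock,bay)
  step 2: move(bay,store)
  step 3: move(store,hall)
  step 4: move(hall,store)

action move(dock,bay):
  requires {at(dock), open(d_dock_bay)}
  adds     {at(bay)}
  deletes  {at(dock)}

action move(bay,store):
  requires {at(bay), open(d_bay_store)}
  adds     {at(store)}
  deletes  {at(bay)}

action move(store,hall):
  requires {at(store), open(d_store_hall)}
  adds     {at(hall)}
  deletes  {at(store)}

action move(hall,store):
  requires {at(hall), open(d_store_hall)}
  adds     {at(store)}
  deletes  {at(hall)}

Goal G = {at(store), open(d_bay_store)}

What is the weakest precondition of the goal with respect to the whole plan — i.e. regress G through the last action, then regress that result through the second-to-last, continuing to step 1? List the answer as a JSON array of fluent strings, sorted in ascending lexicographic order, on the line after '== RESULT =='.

Regress step by step:
  through step 4 (move(hall,store)): drop {at(store)}, keep {open(d_bay_store)}, require {at(hall), open(d_store_hall)}
    → {at(hall), open(d_bay_store), open(d_store_hall)}
  through step 3 (move(store,hall)): drop {at(hall)}, keep {open(d_bay_store), open(d_store_hall)}, require {at(store), open(d_store_hall)}
    → {at(store), open(d_bay_store), open(d_store_hall)}
  through step 2 (move(bay,store)): drop {at(store)}, keep {open(d_bay_store), open(d_store_hall)}, require {at(bay), open(d_bay_store)}
    → {at(bay), open(d_bay_store), open(d_store_hall)}
  through step 1 (move(dock,bay)): drop {at(bay)}, keep {open(d_bay_store), open(d_store_hall)}, require {at(dock), open(d_dock_bay)}
    → {at(dock), open(d_bay_store), open(d_dock_bay), open(d_store_hall)}

== RESULT ==
["at(dock)", "open(d_bay_store)", "open(d_dock_bay)", "open(d_store_hall)"]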